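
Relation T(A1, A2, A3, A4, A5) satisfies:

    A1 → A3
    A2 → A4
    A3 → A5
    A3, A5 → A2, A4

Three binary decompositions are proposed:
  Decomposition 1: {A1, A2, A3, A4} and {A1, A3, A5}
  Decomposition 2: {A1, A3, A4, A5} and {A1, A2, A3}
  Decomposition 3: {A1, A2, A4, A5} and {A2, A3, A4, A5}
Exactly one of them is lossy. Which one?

Decomposition 1: common = {A1, A3}, closure = {A1, A2, A3, A4, A5} → lossless.
Decomposition 2: common = {A1, A3}, closure = {A1, A2, A3, A4, A5} → lossless.
Decomposition 3: common = {A2, A4, A5}, closure = {A2, A4, A5} → lossy.

Decomposition 3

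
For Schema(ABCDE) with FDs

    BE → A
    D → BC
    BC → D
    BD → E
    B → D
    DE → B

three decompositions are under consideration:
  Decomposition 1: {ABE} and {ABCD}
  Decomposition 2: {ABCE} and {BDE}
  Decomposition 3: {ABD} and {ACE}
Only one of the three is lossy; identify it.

Decomposition 3

Decomposition 1: common = {AB}, closure = {ABCDE} → lossless.
Decomposition 2: common = {BE}, closure = {ABCDE} → lossless.
Decomposition 3: common = {A}, closure = {A} → lossy.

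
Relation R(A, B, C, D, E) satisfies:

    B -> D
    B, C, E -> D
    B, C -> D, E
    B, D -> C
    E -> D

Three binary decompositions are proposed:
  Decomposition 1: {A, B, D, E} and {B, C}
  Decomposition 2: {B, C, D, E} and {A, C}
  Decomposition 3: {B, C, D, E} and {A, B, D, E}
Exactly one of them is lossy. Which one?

Decomposition 2

Decomposition 1: common = {B}, closure = {B, C, D, E} → lossless.
Decomposition 2: common = {C}, closure = {C} → lossy.
Decomposition 3: common = {B, D, E}, closure = {B, C, D, E} → lossless.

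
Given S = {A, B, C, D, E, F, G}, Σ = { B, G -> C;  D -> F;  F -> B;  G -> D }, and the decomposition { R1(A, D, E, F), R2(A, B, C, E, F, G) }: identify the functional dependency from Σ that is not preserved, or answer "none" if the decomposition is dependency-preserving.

Check G → D: no single fragment contains all of {D, G}, and the restricted closure of {G} across the fragments never reaches {D}.
B, G → C is preserved.
D → F is preserved.
F → B is preserved.

G -> D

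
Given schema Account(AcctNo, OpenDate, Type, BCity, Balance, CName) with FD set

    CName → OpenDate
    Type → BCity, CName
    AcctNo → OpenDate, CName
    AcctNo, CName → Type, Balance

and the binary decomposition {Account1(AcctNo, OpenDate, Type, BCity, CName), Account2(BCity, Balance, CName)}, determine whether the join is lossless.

Common attributes: Account1 ∩ Account2 = {BCity, CName}.
Closure of {BCity, CName}: CName → OpenDate applies, adding OpenDate. So (BCity, CName)⁺ = {OpenDate, BCity, CName}.
The closure contains neither all of Account1 = {AcctNo, OpenDate, Type, BCity, CName} nor all of Account2 = {BCity, Balance, CName}, so the common attributes are not a superkey of either fragment. The join is lossy.

No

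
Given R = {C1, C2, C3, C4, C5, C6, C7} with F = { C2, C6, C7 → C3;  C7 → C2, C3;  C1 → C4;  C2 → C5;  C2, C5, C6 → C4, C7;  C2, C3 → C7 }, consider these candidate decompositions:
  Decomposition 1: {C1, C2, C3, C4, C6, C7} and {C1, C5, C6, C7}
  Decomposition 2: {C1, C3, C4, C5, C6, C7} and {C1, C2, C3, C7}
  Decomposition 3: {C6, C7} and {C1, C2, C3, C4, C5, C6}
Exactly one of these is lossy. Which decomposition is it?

Decomposition 1: common = {C1, C6, C7}, closure = {C1, C2, C3, C4, C5, C6, C7} → lossless.
Decomposition 2: common = {C1, C3, C7}, closure = {C1, C2, C3, C4, C5, C7} → lossless.
Decomposition 3: common = {C6}, closure = {C6} → lossy.

Decomposition 3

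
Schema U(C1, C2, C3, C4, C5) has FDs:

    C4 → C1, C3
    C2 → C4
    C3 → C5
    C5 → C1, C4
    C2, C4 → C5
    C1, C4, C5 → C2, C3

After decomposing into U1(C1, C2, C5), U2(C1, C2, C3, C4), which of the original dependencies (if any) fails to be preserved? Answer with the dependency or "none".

C4 → C1, C3 lies within U2.
C2 → C4 lies within U2.
C3 → C5: restricted closure across fragments reaches C5.
C5 → C1, C4: restricted closure across fragments reaches C1, C4.
C2, C4 → C5: restricted closure across fragments reaches C5.
C1, C4, C5 → C2, C3: restricted closure across fragments reaches C2, C3.
Every dependency is enforceable on the fragments, so the decomposition is dependency-preserving.

none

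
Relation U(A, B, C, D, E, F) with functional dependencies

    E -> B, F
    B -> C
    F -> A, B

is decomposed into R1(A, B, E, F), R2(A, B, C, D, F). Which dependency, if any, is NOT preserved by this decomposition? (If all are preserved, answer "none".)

E → B, F lies within R1.
B → C lies within R2.
F → A, B lies within R1.
Every dependency is enforceable on the fragments, so the decomposition is dependency-preserving.

none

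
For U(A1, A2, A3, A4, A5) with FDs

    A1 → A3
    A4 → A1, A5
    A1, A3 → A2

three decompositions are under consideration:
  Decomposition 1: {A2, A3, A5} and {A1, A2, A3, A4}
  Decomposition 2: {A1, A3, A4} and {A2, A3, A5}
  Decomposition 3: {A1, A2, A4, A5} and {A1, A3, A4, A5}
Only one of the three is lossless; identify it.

Decomposition 1: common = {A2, A3}, closure = {A2, A3} → lossy.
Decomposition 2: common = {A3}, closure = {A3} → lossy.
Decomposition 3: common = {A1, A4, A5}, closure = {A1, A2, A3, A4, A5} → lossless.

Decomposition 3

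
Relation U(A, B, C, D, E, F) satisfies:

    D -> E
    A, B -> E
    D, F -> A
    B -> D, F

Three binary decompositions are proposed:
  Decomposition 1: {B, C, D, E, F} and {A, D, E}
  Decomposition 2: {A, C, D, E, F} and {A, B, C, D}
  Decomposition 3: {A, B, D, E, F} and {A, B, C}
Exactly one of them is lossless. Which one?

Decomposition 3

Decomposition 1: common = {D, E}, closure = {D, E} → lossy.
Decomposition 2: common = {A, C, D}, closure = {A, C, D, E} → lossy.
Decomposition 3: common = {A, B}, closure = {A, B, D, E, F} → lossless.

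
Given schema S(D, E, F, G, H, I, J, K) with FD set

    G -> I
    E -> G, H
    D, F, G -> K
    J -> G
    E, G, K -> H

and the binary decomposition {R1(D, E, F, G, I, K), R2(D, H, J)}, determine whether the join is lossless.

No

Common attributes: R1 ∩ R2 = {D}.
No dependency enlarges {D}, so (D)⁺ = {D}.
The closure contains neither all of R1 = {D, E, F, G, I, K} nor all of R2 = {D, H, J}, so the common attributes are not a superkey of either fragment. The join is lossy.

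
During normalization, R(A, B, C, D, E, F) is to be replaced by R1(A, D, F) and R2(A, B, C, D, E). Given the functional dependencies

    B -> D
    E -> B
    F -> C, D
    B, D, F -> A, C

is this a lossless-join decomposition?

Common attributes: R1 ∩ R2 = {A, D}.
No dependency enlarges {A, D}, so (A, D)⁺ = {A, D}.
The closure contains neither all of R1 = {A, D, F} nor all of R2 = {A, B, C, D, E}, so the common attributes are not a superkey of either fragment. The join is lossy.

No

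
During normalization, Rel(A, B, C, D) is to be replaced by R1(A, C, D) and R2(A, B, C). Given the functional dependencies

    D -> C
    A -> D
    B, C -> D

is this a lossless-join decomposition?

Yes

Common attributes: R1 ∩ R2 = {A, C}.
Closure of {A, C}: A → D applies, adding D. So (A, C)⁺ = {A, C, D}.
This closure contains every attribute of R1, so R1 ∩ R2 → R1. The join is lossless.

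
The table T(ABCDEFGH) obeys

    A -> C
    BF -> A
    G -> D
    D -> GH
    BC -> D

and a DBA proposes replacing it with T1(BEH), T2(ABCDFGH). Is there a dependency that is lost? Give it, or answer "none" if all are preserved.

A → C lies within T2.
BF → A lies within T2.
G → D lies within T2.
D → GH lies within T2.
BC → D lies within T2.
Every dependency is enforceable on the fragments, so the decomposition is dependency-preserving.

none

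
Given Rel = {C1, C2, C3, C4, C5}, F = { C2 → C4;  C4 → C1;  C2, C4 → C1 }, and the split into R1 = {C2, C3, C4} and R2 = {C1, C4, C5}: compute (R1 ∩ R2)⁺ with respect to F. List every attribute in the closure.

C1, C4

R1 ∩ R2 = {C4}.
C4 → C1 applies, adding C1
Closure: {C1, C4}.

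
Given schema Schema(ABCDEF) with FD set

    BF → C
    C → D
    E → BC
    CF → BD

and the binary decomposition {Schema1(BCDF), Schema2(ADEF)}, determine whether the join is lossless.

No

Common attributes: Schema1 ∩ Schema2 = {DF}.
No dependency enlarges {DF}, so (DF)⁺ = {DF}.
The closure contains neither all of Schema1 = {BCDF} nor all of Schema2 = {ADEF}, so the common attributes are not a superkey of either fragment. The join is lossy.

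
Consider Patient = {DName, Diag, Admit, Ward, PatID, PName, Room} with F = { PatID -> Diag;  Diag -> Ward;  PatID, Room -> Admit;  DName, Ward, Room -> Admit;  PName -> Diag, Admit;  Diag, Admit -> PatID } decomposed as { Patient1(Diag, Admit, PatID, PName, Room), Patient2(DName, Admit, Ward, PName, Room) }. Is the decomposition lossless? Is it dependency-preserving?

Lossless test: (Admit, PName, Room)⁺ = {Diag, Admit, Ward, PatID, PName, Room}, which contains all of one fragment — lossless.
Dependency preservation: the restricted closure of {Diag} across the fragments never reaches {Ward}, so Diag → Ward cannot be enforced without a join — not preserved.

lossless but not dependency-preserving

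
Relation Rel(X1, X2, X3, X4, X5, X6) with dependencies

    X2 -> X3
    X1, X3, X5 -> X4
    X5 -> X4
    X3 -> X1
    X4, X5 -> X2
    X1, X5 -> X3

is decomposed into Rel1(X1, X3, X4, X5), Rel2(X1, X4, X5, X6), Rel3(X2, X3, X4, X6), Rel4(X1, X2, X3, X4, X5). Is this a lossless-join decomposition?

Yes

Chase test. Columns are X1, X2, X3, X4, X5, X6; row i has aⱼ where attribute j ∈ Reli, else bᵢⱼ.
Initial tableau (one row per fragment):
  row 1: a1 b12 a3 a4 a5 b16
  row 2: a1 b22 b23 a4 a5 a6
  row 3: b31 a2 a3 a4 b35 a6
  row 4: a1 a2 a3 a4 a5 b46
Rows 1 and 3 agree on X3; apply X3→X1 and equate their X1 entries.
Rows 1 and 2 agree on X4, X5; apply X4, X5→X2 and equate their X2 entries.
Rows 1 and 4 agree on X4, X5; apply X4, X5→X2 and equate their X2 entries.
Rows 1 and 2 agree on X1, X5; apply X1, X5→X3 and equate their X3 entries.
Row 2 is now all distinguished symbols — the join is lossless.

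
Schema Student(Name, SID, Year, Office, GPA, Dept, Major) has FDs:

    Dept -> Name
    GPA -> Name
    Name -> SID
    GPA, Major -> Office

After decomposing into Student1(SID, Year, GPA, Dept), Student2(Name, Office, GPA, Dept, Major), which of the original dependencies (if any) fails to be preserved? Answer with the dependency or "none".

Name -> SID

Check Name → SID: no single fragment contains all of {Name, SID}, and the restricted closure of {Name} across the fragments never reaches {SID}.
Dept → Name is preserved.
GPA → Name is preserved.
GPA, Major → Office is preserved.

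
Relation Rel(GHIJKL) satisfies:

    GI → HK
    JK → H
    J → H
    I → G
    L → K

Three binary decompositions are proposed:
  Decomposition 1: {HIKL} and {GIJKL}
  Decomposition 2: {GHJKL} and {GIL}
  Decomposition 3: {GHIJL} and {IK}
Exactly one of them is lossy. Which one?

Decomposition 2

Decomposition 1: common = {IKL}, closure = {GHIKL} → lossless.
Decomposition 2: common = {GL}, closure = {GKL} → lossy.
Decomposition 3: common = {I}, closure = {GHIK} → lossless.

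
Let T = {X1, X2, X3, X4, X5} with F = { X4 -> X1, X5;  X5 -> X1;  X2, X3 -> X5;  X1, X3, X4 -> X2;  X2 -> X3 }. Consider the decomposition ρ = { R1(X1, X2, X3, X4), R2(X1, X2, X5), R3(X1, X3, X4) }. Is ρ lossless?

Yes

Chase test. Columns are X1, X2, X3, X4, X5; row i has aⱼ where attribute j ∈ Ri, else bᵢⱼ.
Initial tableau (one row per fragment):
  row 1: a1 a2 a3 a4 b15
  row 2: a1 a2 b23 b24 a5
  row 3: a1 b32 a3 a4 b35
Rows 1 and 3 agree on X4; apply X4→X1, X5 and equate their X1, X5 entries.
Rows 1 and 3 agree on X1, X3, X4; apply X1, X3, X4→X2 and equate their X2 entries.
Rows 1 and 2 agree on X2; apply X2→X3 and equate their X3 entries.
Rows 1 and 2 agree on X2, X3; apply X2, X3→X5 and equate their X5 entries.
Row 1 is now all distinguished symbols — the join is lossless.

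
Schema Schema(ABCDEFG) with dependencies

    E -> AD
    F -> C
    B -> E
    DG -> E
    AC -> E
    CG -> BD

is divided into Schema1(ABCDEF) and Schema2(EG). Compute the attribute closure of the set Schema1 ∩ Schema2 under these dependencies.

Schema1 ∩ Schema2 = {E}.
E → AD applies, adding AD
Closure: {ADE}.

ADE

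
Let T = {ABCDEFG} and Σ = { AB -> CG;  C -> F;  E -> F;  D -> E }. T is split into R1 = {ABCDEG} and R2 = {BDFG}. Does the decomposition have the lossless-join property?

Yes

Common attributes: R1 ∩ R2 = {BDG}.
Closure of {BDG}: D → E applies, adding E; E → F applies, adding F. So (BDG)⁺ = {BDEFG}.
This closure contains every attribute of R2, so R1 ∩ R2 → R2. The join is lossless.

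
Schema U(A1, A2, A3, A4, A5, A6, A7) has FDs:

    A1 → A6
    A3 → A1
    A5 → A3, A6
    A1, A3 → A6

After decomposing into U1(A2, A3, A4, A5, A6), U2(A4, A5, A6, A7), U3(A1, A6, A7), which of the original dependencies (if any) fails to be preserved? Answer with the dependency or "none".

Check A3 → A1: no single fragment contains all of {A1, A3}, and the restricted closure of {A3} across the fragments never reaches {A1}.
A1 → A6 is preserved.
A5 → A3, A6 is preserved.
A1, A3 → A6 is preserved.

A3 → A1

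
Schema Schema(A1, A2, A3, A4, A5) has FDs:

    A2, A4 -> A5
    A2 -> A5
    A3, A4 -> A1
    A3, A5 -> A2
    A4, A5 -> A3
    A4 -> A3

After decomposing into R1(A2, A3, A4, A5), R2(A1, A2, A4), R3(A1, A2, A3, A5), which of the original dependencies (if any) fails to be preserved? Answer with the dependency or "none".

A2, A4 → A5 lies within R1.
A2 → A5 lies within R1.
A3, A4 → A1: restricted closure across fragments reaches A1.
A3, A5 → A2 lies within R1.
A4, A5 → A3 lies within R1.
A4 → A3 lies within R1.
Every dependency is enforceable on the fragments, so the decomposition is dependency-preserving.

none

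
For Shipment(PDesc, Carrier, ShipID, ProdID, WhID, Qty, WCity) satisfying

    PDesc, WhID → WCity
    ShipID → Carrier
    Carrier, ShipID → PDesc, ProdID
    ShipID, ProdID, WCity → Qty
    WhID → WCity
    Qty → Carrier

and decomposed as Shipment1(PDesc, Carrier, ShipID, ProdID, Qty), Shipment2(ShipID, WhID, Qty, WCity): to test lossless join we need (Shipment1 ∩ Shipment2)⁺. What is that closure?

Shipment1 ∩ Shipment2 = {ShipID, Qty}.
ShipID → Carrier applies, adding Carrier
Carrier, ShipID → PDesc, ProdID applies, adding PDesc, ProdID
Closure: {PDesc, Carrier, ShipID, ProdID, Qty}.

PDesc, Carrier, ShipID, ProdID, Qty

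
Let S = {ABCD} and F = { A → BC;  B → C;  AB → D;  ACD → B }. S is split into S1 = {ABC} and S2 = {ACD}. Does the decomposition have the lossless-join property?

Common attributes: S1 ∩ S2 = {AC}.
Closure of {AC}: A → BC applies, adding B; AB → D applies, adding D. So (AC)⁺ = {ABCD}.
This closure contains every attribute of S1, so S1 ∩ S2 → S1. The join is lossless.

Yes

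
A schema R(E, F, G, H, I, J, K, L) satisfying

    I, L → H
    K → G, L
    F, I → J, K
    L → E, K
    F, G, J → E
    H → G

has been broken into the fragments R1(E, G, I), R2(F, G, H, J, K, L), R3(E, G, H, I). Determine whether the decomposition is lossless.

No

Chase test. Columns are E, F, G, H, I, J, K, L; row i has aⱼ where attribute j ∈ Ri, else bᵢⱼ.
Initial tableau (one row per fragment):
  row 1: a1 b12 a3 b14 a5 b16 b17 b18
  row 2: b21 a2 a3 a4 b25 a6 a7 a8
  row 3: a1 b32 a3 a4 a5 b36 b37 b38
No row becomes fully distinguished — the join is lossy.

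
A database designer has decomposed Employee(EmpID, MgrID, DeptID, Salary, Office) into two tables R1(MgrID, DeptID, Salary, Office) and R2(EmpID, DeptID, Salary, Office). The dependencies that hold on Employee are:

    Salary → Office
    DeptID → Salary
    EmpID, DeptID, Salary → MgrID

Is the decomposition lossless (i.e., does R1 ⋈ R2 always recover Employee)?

No

Common attributes: R1 ∩ R2 = {DeptID, Salary, Office}.
No dependency enlarges {DeptID, Salary, Office}, so (DeptID, Salary, Office)⁺ = {DeptID, Salary, Office}.
The closure contains neither all of R1 = {MgrID, DeptID, Salary, Office} nor all of R2 = {EmpID, DeptID, Salary, Office}, so the common attributes are not a superkey of either fragment. The join is lossy.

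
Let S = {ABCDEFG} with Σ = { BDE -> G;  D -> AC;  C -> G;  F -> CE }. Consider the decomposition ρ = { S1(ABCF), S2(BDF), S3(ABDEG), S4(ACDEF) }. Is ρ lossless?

Chase test. Columns are ABCDEFG; row i has aⱼ where attribute j ∈ Si, else bᵢⱼ.
Initial tableau (one row per fragment):
  row 1: a1 a2 a3 b14 b15 a6 b17
  row 2: b21 a2 b23 a4 b25 a6 b27
  row 3: a1 a2 b33 a4 a5 b36 a7
  row 4: a1 b42 a3 a4 a5 a6 b47
Rows 2 and 3 agree on D; apply D→AC and equate their AC entries.
Rows 2 and 4 agree on D; apply D→AC and equate their AC entries.
Rows 1 and 2 agree on C; apply C→G and equate their G entries.
Rows 1 and 3 agree on C; apply C→G and equate their G entries.
Rows 1 and 4 agree on C; apply C→G and equate their G entries.
Rows 1 and 2 agree on F; apply F→CE and equate their CE entries.
Rows 1 and 4 agree on F; apply F→CE and equate their CE entries.
Row 2 is now all distinguished symbols — the join is lossless.

Yes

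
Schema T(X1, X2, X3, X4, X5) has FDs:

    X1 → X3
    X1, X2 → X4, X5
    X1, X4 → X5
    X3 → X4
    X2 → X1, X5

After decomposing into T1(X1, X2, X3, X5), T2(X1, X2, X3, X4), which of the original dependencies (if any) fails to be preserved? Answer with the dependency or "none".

X1 → X3 lies within T1.
X1, X2 → X4, X5: restricted closure across fragments reaches X4, X5.
X1, X4 → X5: restricted closure across fragments reaches X5.
X3 → X4 lies within T2.
X2 → X1, X5 lies within T1.
Every dependency is enforceable on the fragments, so the decomposition is dependency-preserving.

none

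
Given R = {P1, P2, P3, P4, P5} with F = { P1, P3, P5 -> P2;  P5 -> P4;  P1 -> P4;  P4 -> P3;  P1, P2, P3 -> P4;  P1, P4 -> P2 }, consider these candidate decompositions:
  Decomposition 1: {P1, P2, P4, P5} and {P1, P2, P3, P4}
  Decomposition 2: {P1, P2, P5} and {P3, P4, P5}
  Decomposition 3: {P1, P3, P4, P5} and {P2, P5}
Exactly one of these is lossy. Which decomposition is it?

Decomposition 3

Decomposition 1: common = {P1, P2, P4}, closure = {P1, P2, P3, P4} → lossless.
Decomposition 2: common = {P5}, closure = {P3, P4, P5} → lossless.
Decomposition 3: common = {P5}, closure = {P3, P4, P5} → lossy.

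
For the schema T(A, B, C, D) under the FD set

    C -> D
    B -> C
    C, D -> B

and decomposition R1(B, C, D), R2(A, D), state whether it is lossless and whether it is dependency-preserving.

lossy but dependency-preserving

Lossless test: (D)⁺ = {D}, which is a superkey of neither fragment — lossy.
Dependency preservation: every FD's attributes lie within a single fragment, so each can be enforced locally — preserved.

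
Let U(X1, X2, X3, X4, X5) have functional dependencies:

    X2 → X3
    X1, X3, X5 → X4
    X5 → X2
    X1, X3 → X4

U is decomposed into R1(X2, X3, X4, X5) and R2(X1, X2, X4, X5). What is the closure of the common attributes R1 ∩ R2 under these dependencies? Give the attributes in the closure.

R1 ∩ R2 = {X2, X4, X5}.
X2 → X3 applies, adding X3
Closure: {X2, X3, X4, X5}.

X2, X3, X4, X5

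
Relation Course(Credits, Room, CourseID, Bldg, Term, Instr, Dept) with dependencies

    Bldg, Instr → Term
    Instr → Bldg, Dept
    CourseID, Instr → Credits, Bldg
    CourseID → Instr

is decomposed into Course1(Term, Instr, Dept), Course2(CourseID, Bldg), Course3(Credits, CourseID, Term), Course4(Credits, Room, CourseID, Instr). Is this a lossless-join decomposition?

Yes

Chase test. Columns are Credits, Room, CourseID, Bldg, Term, Instr, Dept; row i has aⱼ where attribute j ∈ Coursei, else bᵢⱼ.
Initial tableau (one row per fragment):
  row 1: b11 b12 b13 b14 a5 a6 a7
  row 2: b21 b22 a3 a4 b25 b26 b27
  row 3: a1 b32 a3 b34 a5 b36 b37
  row 4: a1 a2 a3 b44 b45 a6 b47
Rows 1 and 4 agree on Instr; apply Instr→Bldg, Dept and equate their Bldg, Dept entries.
Rows 2 and 3 agree on CourseID; apply CourseID→Instr and equate their Instr entries.
Rows 2 and 4 agree on CourseID; apply CourseID→Instr and equate their Instr entries.
Rows 1 and 4 agree on Bldg, Instr; apply Bldg, Instr→Term and equate their Term entries.
Rows 1 and 2 agree on Instr; apply Instr→Bldg, Dept and equate their Bldg, Dept entries.
Rows 1 and 3 agree on Instr; apply Instr→Bldg, Dept and equate their Bldg, Dept entries.
Rows 2 and 3 agree on CourseID, Instr; apply CourseID, Instr→Credits, Bldg and equate their Credits, Bldg entries.
Rows 1 and 2 agree on Bldg, Instr; apply Bldg, Instr→Term and equate their Term entries.
Row 4 is now all distinguished symbols — the join is lossless.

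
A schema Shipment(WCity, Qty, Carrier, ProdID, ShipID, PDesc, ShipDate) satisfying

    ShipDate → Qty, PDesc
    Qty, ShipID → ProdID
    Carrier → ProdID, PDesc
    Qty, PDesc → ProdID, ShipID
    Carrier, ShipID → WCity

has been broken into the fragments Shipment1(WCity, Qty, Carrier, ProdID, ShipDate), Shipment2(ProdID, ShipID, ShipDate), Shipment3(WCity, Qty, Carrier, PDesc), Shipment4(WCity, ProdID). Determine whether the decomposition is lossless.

Yes

Chase test. Columns are WCity, Qty, Carrier, ProdID, ShipID, PDesc, ShipDate; row i has aⱼ where attribute j ∈ Shipmenti, else bᵢⱼ.
Initial tableau (one row per fragment):
  row 1: a1 a2 a3 a4 b15 b16 a7
  row 2: b21 b22 b23 a4 a5 b26 a7
  row 3: a1 a2 a3 b34 b35 a6 b37
  row 4: a1 b42 b43 a4 b45 b46 b47
Rows 1 and 2 agree on ShipDate; apply ShipDate→Qty, PDesc and equate their Qty, PDesc entries.
Rows 1 and 3 agree on Carrier; apply Carrier→ProdID, PDesc and equate their ProdID, PDesc entries.
Rows 1 and 2 agree on Qty, PDesc; apply Qty, PDesc→ProdID, ShipID and equate their ProdID, ShipID entries.
Rows 1 and 3 agree on Qty, PDesc; apply Qty, PDesc→ProdID, ShipID and equate their ProdID, ShipID entries.
Row 1 is now all distinguished symbols — the join is lossless.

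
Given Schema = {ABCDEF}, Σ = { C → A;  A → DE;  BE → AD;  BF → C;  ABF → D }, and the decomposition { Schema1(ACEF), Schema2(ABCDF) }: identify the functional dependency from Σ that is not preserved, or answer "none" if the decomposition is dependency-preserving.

BE → AD

Check BE → AD: no single fragment contains all of {ABDE}, and the restricted closure of {BE} across the fragments never reaches {AD}.
C → A is preserved.
A → DE is preserved.
BF → C is preserved.
ABF → D is preserved.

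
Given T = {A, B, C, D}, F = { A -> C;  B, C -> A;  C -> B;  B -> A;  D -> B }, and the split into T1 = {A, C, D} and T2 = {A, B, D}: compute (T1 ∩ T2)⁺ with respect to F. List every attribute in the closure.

A, B, C, D

T1 ∩ T2 = {A, D}.
A → C applies, adding C
C → B applies, adding B
Closure: {A, B, C, D}.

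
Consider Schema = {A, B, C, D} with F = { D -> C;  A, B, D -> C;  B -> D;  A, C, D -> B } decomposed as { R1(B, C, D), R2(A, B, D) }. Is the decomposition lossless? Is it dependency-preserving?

Lossless test: (B, D)⁺ = {B, C, D}, which contains all of one fragment — lossless.
Dependency preservation: A, B, D → C; A, C, D → B are not contained in any single fragment, but the restricted closure of each left-hand side across the fragments still reaches the right-hand side; the remaining FDs each lie inside some fragment. All dependencies are preserved.

lossless and dependency-preserving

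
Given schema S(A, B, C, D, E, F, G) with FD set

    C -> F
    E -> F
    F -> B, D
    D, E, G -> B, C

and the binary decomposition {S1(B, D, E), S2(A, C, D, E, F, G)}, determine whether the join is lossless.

Common attributes: S1 ∩ S2 = {D, E}.
Closure of {D, E}: E → F applies, adding F; F → B, D applies, adding B. So (D, E)⁺ = {B, D, E, F}.
This closure contains every attribute of S1, so S1 ∩ S2 → S1. The join is lossless.

Yes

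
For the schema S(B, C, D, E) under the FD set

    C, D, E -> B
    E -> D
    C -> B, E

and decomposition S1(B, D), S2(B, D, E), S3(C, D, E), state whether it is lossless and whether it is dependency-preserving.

Lossless test (chase): applying each FD to every pair of rows produces no changes in the tableau, so no row becomes fully distinguished — the join is lossy.
Dependency preservation: the restricted closure of {C, D, E} across the fragments never reaches {B}, so C, D, E → B cannot be enforced without a join — not preserved.

lossy and not dependency-preserving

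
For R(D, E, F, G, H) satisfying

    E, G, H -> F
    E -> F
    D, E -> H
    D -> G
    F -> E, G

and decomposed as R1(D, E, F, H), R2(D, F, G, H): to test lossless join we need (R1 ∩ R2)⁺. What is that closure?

R1 ∩ R2 = {D, F, H}.
D → G applies, adding G
F → E, G applies, adding E
Closure: {D, E, F, G, H}.

D, E, F, G, H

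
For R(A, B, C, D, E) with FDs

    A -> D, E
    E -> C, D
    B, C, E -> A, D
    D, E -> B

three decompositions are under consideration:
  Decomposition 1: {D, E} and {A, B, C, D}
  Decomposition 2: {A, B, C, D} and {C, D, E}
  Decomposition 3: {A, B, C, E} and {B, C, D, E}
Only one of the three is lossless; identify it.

Decomposition 3

Decomposition 1: common = {D}, closure = {D} → lossy.
Decomposition 2: common = {C, D}, closure = {C, D} → lossy.
Decomposition 3: common = {B, C, E}, closure = {A, B, C, D, E} → lossless.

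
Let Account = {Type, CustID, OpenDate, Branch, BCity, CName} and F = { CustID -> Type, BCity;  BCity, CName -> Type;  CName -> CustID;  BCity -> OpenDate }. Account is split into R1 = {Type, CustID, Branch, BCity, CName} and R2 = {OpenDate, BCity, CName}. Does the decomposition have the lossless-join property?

Yes

Common attributes: R1 ∩ R2 = {BCity, CName}.
Closure of {BCity, CName}: BCity, CName → Type applies, adding Type; CName → CustID applies, adding CustID; BCity → OpenDate applies, adding OpenDate. So (BCity, CName)⁺ = {Type, CustID, OpenDate, BCity, CName}.
This closure contains every attribute of R2, so R1 ∩ R2 → R2. The join is lossless.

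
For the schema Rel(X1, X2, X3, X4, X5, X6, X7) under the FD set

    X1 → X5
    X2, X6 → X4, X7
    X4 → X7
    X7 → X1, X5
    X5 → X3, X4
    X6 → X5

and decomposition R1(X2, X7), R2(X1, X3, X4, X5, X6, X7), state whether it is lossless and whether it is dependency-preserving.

Lossless test: (X7)⁺ = {X1, X3, X4, X5, X7}, which is a superkey of neither fragment — lossy.
Dependency preservation: X2, X6 → X4, X7 is not contained in any single fragment, but the restricted closure of its left-hand side across the fragments still reaches the right-hand side; the remaining FDs each lie inside some fragment. All dependencies are preserved.

lossy but dependency-preserving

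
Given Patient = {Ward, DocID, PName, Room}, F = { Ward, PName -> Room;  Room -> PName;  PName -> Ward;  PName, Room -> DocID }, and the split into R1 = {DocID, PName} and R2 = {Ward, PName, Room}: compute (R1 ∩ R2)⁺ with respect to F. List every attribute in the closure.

R1 ∩ R2 = {PName}.
PName → Ward applies, adding Ward
Ward, PName → Room applies, adding Room
PName, Room → DocID applies, adding DocID
Closure: {Ward, DocID, PName, Room}.

Ward, DocID, PName, Room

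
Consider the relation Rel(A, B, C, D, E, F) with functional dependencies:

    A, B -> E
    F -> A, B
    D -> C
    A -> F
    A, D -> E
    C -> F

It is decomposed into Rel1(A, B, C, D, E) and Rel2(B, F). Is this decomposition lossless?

No

Common attributes: Rel1 ∩ Rel2 = {B}.
No dependency enlarges {B}, so (B)⁺ = {B}.
The closure contains neither all of Rel1 = {A, B, C, D, E} nor all of Rel2 = {B, F}, so the common attributes are not a superkey of either fragment. The join is lossy.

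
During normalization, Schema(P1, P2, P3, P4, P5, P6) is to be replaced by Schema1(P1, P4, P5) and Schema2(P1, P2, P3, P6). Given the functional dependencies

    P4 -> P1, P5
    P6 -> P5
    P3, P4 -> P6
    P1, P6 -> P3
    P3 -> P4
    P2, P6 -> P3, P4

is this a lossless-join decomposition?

No

Common attributes: Schema1 ∩ Schema2 = {P1}.
No dependency enlarges {P1}, so (P1)⁺ = {P1}.
The closure contains neither all of Schema1 = {P1, P4, P5} nor all of Schema2 = {P1, P2, P3, P6}, so the common attributes are not a superkey of either fragment. The join is lossy.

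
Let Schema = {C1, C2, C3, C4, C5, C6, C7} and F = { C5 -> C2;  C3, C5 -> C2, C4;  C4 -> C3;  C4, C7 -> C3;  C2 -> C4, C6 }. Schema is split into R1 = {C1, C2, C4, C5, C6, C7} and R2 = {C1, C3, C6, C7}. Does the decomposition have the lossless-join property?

No

Common attributes: R1 ∩ R2 = {C1, C6, C7}.
No dependency enlarges {C1, C6, C7}, so (C1, C6, C7)⁺ = {C1, C6, C7}.
The closure contains neither all of R1 = {C1, C2, C4, C5, C6, C7} nor all of R2 = {C1, C3, C6, C7}, so the common attributes are not a superkey of either fragment. The join is lossy.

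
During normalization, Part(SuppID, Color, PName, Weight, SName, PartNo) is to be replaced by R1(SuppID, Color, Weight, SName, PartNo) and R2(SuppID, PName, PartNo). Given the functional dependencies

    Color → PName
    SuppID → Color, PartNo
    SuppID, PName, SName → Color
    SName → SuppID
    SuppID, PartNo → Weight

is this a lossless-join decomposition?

Yes

Common attributes: R1 ∩ R2 = {SuppID, PartNo}.
Closure of {SuppID, PartNo}: SuppID → Color, PartNo applies, adding Color; SuppID, PartNo → Weight applies, adding Weight; Color → PName applies, adding PName. So (SuppID, PartNo)⁺ = {SuppID, Color, PName, Weight, PartNo}.
This closure contains every attribute of R2, so R1 ∩ R2 → R2. The join is lossless.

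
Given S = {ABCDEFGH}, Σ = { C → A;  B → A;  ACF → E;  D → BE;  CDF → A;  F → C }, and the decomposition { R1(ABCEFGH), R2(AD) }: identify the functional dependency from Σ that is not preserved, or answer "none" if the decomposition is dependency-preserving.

D → BE

Check D → BE: no single fragment contains all of {BDE}, and the restricted closure of {D} across the fragments never reaches {BE}.
C → A is preserved.
B → A is preserved.
ACF → E is preserved.
CDF → A is preserved.
F → C is preserved.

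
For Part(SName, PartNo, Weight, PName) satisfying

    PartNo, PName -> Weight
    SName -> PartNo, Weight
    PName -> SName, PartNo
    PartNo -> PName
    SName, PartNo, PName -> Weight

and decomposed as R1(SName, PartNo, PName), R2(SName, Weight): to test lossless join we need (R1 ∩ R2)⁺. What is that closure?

SName, PartNo, Weight, PName

R1 ∩ R2 = {SName}.
SName → PartNo, Weight applies, adding PartNo, Weight
PartNo → PName applies, adding PName
Closure: {SName, PartNo, Weight, PName}.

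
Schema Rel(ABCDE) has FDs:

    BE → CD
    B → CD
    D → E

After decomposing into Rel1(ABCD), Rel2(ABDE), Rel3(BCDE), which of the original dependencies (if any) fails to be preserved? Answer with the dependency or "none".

BE → CD lies within Rel3.
B → CD lies within Rel1.
D → E lies within Rel2.
Every dependency is enforceable on the fragments, so the decomposition is dependency-preserving.

none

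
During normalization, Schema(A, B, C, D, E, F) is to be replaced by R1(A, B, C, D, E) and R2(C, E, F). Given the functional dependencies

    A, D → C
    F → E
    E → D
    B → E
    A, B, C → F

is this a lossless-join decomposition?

No

Common attributes: R1 ∩ R2 = {C, E}.
Closure of {C, E}: E → D applies, adding D. So (C, E)⁺ = {C, D, E}.
The closure contains neither all of R1 = {A, B, C, D, E} nor all of R2 = {C, E, F}, so the common attributes are not a superkey of either fragment. The join is lossy.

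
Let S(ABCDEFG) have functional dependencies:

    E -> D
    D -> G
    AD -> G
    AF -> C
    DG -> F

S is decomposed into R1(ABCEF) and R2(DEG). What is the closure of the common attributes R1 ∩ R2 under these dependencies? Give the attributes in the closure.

R1 ∩ R2 = {E}.
E → D applies, adding D
D → G applies, adding G
DG → F applies, adding F
Closure: {DEFG}.

DEFG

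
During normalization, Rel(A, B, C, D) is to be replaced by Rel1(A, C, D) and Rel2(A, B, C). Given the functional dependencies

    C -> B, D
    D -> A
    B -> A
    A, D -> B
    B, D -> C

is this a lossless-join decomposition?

Common attributes: Rel1 ∩ Rel2 = {A, C}.
Closure of {A, C}: C → B, D applies, adding B, D. So (A, C)⁺ = {A, B, C, D}.
This closure contains every attribute of Rel1, so Rel1 ∩ Rel2 → Rel1. The join is lossless.

Yes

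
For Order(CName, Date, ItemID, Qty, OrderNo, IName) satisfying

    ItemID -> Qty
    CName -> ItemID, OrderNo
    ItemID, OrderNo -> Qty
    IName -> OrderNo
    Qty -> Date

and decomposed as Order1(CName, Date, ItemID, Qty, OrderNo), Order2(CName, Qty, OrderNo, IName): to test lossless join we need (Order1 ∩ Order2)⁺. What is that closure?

Order1 ∩ Order2 = {CName, Qty, OrderNo}.
CName → ItemID, OrderNo applies, adding ItemID
Qty → Date applies, adding Date
Closure: {CName, Date, ItemID, Qty, OrderNo}.

CName, Date, ItemID, Qty, OrderNo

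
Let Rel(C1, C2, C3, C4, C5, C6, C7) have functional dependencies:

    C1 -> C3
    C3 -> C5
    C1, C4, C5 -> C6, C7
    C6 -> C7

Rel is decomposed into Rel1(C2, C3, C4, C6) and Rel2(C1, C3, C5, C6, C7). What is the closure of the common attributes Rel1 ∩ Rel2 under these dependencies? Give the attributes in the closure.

Rel1 ∩ Rel2 = {C3, C6}.
C3 → C5 applies, adding C5
C6 → C7 applies, adding C7
Closure: {C3, C5, C6, C7}.

C3, C5, C6, C7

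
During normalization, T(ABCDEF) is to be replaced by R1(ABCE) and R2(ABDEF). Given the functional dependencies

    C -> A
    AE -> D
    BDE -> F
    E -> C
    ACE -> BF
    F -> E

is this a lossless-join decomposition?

Common attributes: R1 ∩ R2 = {ABE}.
Closure of {ABE}: AE → D applies, adding D; BDE → F applies, adding F; E → C applies, adding C. So (ABE)⁺ = {ABCDEF}.
This closure contains every attribute of R1, so R1 ∩ R2 → R1. The join is lossless.

Yes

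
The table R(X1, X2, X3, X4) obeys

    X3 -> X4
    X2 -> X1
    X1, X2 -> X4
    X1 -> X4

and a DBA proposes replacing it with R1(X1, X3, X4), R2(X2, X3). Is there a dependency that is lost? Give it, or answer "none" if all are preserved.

X2 -> X1

Check X2 → X1: no single fragment contains all of {X1, X2}, and the restricted closure of {X2} across the fragments never reaches {X1}.
X3 → X4 is preserved.
X1, X2 → X4 is preserved.
X1 → X4 is preserved.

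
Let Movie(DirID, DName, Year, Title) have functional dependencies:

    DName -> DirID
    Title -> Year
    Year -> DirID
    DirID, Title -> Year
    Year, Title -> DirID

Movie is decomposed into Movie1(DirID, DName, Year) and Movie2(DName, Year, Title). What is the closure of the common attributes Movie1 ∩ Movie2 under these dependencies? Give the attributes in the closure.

DirID, DName, Year

Movie1 ∩ Movie2 = {DName, Year}.
DName → DirID applies, adding DirID
Closure: {DirID, DName, Year}.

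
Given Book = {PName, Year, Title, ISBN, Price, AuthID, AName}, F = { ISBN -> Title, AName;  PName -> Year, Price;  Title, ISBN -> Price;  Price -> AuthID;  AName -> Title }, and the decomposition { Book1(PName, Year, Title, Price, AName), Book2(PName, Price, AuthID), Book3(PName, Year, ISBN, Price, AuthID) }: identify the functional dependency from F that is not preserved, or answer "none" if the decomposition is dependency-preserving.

Check ISBN → Title, AName: no single fragment contains all of {Title, ISBN, AName}, and the restricted closure of {ISBN} across the fragments never reaches {Title, AName}.
PName → Year, Price is preserved.
Title, ISBN → Price is preserved.
Price → AuthID is preserved.
AName → Title is preserved.

ISBN -> Title, AName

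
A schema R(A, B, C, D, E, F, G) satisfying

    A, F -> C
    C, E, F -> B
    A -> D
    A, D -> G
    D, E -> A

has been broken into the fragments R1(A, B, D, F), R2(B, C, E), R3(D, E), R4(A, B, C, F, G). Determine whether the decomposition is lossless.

No

Chase test. Columns are A, B, C, D, E, F, G; row i has aⱼ where attribute j ∈ Ri, else bᵢⱼ.
Initial tableau (one row per fragment):
  row 1: a1 a2 b13 a4 b15 a6 b17
  row 2: b21 a2 a3 b24 a5 b26 b27
  row 3: b31 b32 b33 a4 a5 b36 b37
  row 4: a1 a2 a3 b44 b45 a6 a7
Rows 1 and 4 agree on A, F; apply A, F→C and equate their C entries.
Rows 1 and 4 agree on A; apply A→D and equate their D entries.
Rows 1 and 4 agree on A, D; apply A, D→G and equate their G entries.
No row becomes fully distinguished — the join is lossy.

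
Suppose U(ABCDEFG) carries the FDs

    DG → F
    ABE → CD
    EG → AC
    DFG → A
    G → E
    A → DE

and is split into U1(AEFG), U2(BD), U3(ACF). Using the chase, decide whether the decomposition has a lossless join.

Chase test. Columns are ABCDEFG; row i has aⱼ where attribute j ∈ Ui, else bᵢⱼ.
Initial tableau (one row per fragment):
  row 1: a1 b12 b13 b14 a5 a6 a7
  row 2: b21 a2 b23 a4 b25 b26 b27
  row 3: a1 b32 a3 b34 b35 a6 b37
Rows 1 and 3 agree on A; apply A→DE and equate their DE entries.
No row becomes fully distinguished — the join is lossy.

No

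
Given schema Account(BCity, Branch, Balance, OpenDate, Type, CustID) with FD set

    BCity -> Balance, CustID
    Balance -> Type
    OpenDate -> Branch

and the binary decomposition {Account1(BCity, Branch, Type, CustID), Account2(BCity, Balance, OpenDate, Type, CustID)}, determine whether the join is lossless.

No

Common attributes: Account1 ∩ Account2 = {BCity, Type, CustID}.
Closure of {BCity, Type, CustID}: BCity → Balance, CustID applies, adding Balance. So (BCity, Type, CustID)⁺ = {BCity, Balance, Type, CustID}.
The closure contains neither all of Account1 = {BCity, Branch, Type, CustID} nor all of Account2 = {BCity, Balance, OpenDate, Type, CustID}, so the common attributes are not a superkey of either fragment. The join is lossy.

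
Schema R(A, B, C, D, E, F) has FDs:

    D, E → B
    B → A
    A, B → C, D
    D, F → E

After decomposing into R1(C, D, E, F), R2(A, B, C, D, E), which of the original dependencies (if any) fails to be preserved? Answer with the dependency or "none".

none

D, E → B lies within R2.
B → A lies within R2.
A, B → C, D lies within R2.
D, F → E lies within R1.
Every dependency is enforceable on the fragments, so the decomposition is dependency-preserving.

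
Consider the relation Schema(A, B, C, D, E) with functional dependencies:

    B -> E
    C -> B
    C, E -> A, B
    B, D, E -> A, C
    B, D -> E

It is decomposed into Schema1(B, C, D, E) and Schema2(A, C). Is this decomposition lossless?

Yes

Common attributes: Schema1 ∩ Schema2 = {C}.
Closure of {C}: C → B applies, adding B; B → E applies, adding E; C, E → A, B applies, adding A. So (C)⁺ = {A, B, C, E}.
This closure contains every attribute of Schema2, so Schema1 ∩ Schema2 → Schema2. The join is lossless.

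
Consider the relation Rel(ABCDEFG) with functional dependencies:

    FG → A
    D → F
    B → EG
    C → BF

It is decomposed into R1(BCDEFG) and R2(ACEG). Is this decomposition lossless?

Common attributes: R1 ∩ R2 = {CEG}.
Closure of {CEG}: C → BF applies, adding BF; FG → A applies, adding A. So (CEG)⁺ = {ABCEFG}.
This closure contains every attribute of R2, so R1 ∩ R2 → R2. The join is lossless.

Yes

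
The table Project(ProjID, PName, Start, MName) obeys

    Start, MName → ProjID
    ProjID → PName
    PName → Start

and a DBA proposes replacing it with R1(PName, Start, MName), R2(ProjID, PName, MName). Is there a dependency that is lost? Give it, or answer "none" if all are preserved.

none

Start, MName → ProjID: restricted closure across fragments reaches ProjID.
ProjID → PName lies within R2.
PName → Start lies within R1.
Every dependency is enforceable on the fragments, so the decomposition is dependency-preserving.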